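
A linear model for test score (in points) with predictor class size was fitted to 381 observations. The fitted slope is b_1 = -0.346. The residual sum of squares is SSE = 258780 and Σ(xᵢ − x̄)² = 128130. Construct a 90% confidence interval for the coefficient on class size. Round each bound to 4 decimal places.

MSE = SSE/(n − 2) = 258780/379 = 682.797.
SE(b_1) = √(MSE/Sₓₓ) = √(682.797/128130) = 0.0729996.
df = n − 2 = 379.
t* = t_{0.05, 379} = 1.648884.
Margin = t* × SE = 1.648884 × 0.0729996 = 0.120368.
CI: -0.346 ± 0.120368 → (-0.4664, -0.2256).
With 90% confidence, each one-unit increase in class size is associated with a change of between -0.4664 and -0.2256 points in test score.

(-0.4664, -0.2256)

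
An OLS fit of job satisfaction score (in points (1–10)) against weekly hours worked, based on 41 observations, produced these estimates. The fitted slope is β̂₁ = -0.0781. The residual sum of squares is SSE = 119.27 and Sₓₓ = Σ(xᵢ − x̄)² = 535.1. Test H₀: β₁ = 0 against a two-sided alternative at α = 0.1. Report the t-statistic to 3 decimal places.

MSE = SSE/(n − 2) = 119.27/39 = 3.05821.
SE(β̂₁) = √(MSE/Sₓₓ) = √(3.05821/535.1) = 0.075599.
t = -0.0781 / 0.075599 = -1.033.
df = n − 2 = 39.
Two-sided p ≈ 0.3079, which is ≥ 0.1, so fail to reject H₀.
The data do not give significant evidence of an association between weekly hours worked and job satisfaction score.

t = -1.033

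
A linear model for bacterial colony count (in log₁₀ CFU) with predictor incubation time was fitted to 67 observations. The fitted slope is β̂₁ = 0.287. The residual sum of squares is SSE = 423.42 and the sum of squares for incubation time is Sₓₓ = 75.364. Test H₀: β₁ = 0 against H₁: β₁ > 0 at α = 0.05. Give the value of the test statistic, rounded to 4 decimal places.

t = 0.9762

MSE = SSE/(n − 2) = 423.42/65 = 6.51415.
SE(β̂₁) = √(MSE/Sₓₓ) = √(6.51415/75.364) = 0.294.
t = 0.287 / 0.294 = 0.9762.
df = n − 2 = 65.
One-sided p ≈ 0.1663, which is ≥ 0.05, so fail to reject H₀.
The data do not give significant evidence that the true slope on incubation time is positive.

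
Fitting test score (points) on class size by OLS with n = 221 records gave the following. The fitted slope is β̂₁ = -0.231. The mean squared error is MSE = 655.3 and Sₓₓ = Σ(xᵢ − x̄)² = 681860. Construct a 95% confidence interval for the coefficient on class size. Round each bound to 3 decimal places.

(-0.292, -0.170)

SE(β̂₁) = √(MSE/Sₓₓ) = √(655.3/681860) = 0.0310008.
df = n − 2 = 219.
t* = t_{0.025, 219} = 1.970855.
Margin = t* × SE = 1.970855 × 0.0310008 = 0.06110.
CI: -0.231 ± 0.06110 → (-0.292, -0.170).
With 95% confidence, each one-unit increase in class size is associated with a change of between -0.292 and -0.170 points in test score.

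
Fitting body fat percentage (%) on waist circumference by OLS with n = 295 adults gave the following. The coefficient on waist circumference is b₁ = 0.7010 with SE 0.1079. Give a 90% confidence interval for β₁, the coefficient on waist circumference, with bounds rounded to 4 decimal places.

df = n − 2 = 295 − 2 = 293.
t* = t_{0.05, 293} = 1.650071.
Margin = t* × SE = 1.650071 × 0.1079 = 0.178043.
CI: 0.7010 ± 0.178043 → (0.5230, 0.8790).
With 90% confidence, each one-unit increase in waist circumference is associated with a change of between 0.5230 and 0.8790 % in body fat percentage.

(0.5230, 0.8790)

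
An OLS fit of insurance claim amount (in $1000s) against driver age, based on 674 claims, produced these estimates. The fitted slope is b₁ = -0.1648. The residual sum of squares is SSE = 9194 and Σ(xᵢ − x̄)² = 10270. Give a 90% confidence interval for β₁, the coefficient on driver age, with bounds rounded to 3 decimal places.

(-0.225, -0.105)

MSE = SSE/(n − 2) = 9194/672 = 13.6815.
SE(b₁) = √(MSE/Sₓₓ) = √(13.6815/10270) = 0.0364991.
df = n − 2 = 672.
t* = t_{0.05, 672} = 1.647124.
Margin = t* × SE = 1.647124 × 0.0364991 = 0.06012.
CI: -0.1648 ± 0.06012 → (-0.225, -0.105).
With 90% confidence, each one-unit increase in driver age is associated with a change of between -0.225 and -0.105 $1000s in insurance claim amount.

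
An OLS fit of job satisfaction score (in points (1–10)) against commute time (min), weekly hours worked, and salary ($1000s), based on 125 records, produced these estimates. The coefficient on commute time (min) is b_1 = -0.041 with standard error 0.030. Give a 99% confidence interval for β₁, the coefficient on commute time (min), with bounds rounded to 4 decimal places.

df = n − k − 1 = 125 − 3 − 1 = 121.
t* = t_{0.005, 121} = 2.617072.
Margin = t* × SE = 2.617072 × 0.030 = 0.078512.
CI: -0.041 ± 0.078512 → (-0.1195, 0.0375).
With 99% confidence, each one-unit increase in commute time (min) is associated with a change of between -0.1195 and 0.0375 points (1–10) in job satisfaction score, holding the other predictors fixed.

(-0.1195, 0.0375)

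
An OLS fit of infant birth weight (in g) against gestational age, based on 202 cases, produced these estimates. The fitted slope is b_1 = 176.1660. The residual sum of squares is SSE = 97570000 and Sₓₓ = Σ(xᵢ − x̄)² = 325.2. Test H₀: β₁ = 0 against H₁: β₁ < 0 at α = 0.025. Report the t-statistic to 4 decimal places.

t = 4.5484

MSE = SSE/(n − 2) = 97570000/200 = 487850.
SE(b_1) = √(MSE/Sₓₓ) = √(487850/325.2) = 38.7318.
t = 176.1660 / 38.7318 = 4.5484.
df = n − 2 = 200.
One-sided p ≈ 1.0000, which is ≥ 0.025, so fail to reject H₀.
The data do not give significant evidence that the true slope on gestational age is negative.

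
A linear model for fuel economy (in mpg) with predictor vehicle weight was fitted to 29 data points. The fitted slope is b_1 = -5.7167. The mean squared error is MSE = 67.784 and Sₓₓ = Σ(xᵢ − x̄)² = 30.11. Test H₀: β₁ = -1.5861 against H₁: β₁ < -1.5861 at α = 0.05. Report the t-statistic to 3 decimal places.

SE(b_1) = √(MSE/Sₓₓ) = √(67.784/30.11) = 1.5004.
t = (-5.7167 − (-1.5861)) / 1.5004 = -2.753.
df = n − 2 = 27.
One-sided p ≈ 0.0052, which is < 0.05, so reject H₀.
There is evidence that the true slope on vehicle weight is below -1.5861 mpg per unit.

t = -2.753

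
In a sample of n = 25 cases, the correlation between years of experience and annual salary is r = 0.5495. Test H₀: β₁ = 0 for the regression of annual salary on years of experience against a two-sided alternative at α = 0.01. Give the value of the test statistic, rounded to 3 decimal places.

t = r·√(n − 2)/√(1 − r²) = 0.5495·√23/√0.69805 = 3.154.
df = n − 2 = 23.
Two-sided p ≈ 0.0044, which is < 0.01, so reject H₀.
There is evidence of a linear association between years of experience and annual salary.

t = 3.154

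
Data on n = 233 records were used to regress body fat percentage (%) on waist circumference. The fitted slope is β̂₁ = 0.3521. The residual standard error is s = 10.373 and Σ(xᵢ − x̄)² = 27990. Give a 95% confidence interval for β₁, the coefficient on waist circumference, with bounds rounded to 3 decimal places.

(0.230, 0.474)

SE(β̂₁) = s/√Sₓₓ = 10.373/√27990 = 0.0620016.
df = n − 2 = 231.
t* = t_{0.025, 231} = 1.970287.
Margin = t* × SE = 1.970287 × 0.0620016 = 0.12216.
CI: 0.3521 ± 0.12216 → (0.230, 0.474).
With 95% confidence, each one-unit increase in waist circumference is associated with a change of between 0.230 and 0.474 % in body fat percentage.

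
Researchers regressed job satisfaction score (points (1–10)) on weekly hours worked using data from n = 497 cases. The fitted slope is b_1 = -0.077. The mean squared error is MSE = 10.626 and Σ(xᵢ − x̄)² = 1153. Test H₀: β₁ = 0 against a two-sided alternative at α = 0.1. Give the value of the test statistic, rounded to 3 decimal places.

SE(b_1) = √(MSE/Sₓₓ) = √(10.626/1153) = 0.0959998.
t = -0.077 / 0.0959998 = -0.802.
df = n − 2 = 495.
Two-sided p ≈ 0.4229, which is ≥ 0.1, so fail to reject H₀.
The data do not give significant evidence of an association between weekly hours worked and job satisfaction score.

t = -0.802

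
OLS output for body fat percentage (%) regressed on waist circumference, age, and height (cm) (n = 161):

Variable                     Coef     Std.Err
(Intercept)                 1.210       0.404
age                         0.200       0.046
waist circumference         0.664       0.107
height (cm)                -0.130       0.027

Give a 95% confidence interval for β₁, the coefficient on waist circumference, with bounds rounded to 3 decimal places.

(0.453, 0.875)

Read off: b = 0.664, SE = 0.107 for waist circumference.
df = n − k − 1 = 161 − 3 − 1 = 157.
t* = t_{0.025, 157} = 1.975189.
Margin = t* × SE = 1.975189 × 0.107 = 0.21135.
CI: 0.664 ± 0.21135 → (0.453, 0.875).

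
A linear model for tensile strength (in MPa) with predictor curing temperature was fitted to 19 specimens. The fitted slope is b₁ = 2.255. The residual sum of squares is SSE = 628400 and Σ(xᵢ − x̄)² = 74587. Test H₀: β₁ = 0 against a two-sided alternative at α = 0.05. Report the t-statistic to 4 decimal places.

MSE = SSE/(n − 2) = 628400/17 = 36964.7.
SE(b₁) = √(MSE/Sₓₓ) = √(36964.7/74587) = 0.703983.
t = 2.255 / 0.703983 = 3.2032.
df = n − 2 = 17.
Two-sided p ≈ 0.0052, which is < 0.05, so reject H₀.
There is evidence that curing temperature is associated with tensile strength.

t = 3.2032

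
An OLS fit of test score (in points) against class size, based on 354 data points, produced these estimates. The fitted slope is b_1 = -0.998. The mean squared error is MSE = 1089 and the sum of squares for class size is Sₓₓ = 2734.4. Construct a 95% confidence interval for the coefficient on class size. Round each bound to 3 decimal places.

SE(b_1) = √(MSE/Sₓₓ) = √(1089/2734.4) = 0.631078.
df = n − 2 = 352.
t* = t_{0.025, 352} = 1.966726.
Margin = t* × SE = 1.966726 × 0.631078 = 1.24116.
CI: -0.998 ± 1.24116 → (-2.239, 0.243).
With 95% confidence, each one-unit increase in class size is associated with a change of between -2.239 and 0.243 points in test score.

(-2.239, 0.243)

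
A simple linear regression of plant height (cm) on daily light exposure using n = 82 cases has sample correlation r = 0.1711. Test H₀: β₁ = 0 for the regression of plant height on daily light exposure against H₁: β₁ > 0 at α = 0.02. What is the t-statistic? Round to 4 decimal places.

t = r·√(n − 2)/√(1 − r²) = 0.1711·√80/√0.970725 = 1.5533.
df = n − 2 = 80.
One-sided p ≈ 0.0622, which is ≥ 0.02, so fail to reject H₀.
The data do not give significant evidence of a linear association between daily light exposure and plant height.

t = 1.5533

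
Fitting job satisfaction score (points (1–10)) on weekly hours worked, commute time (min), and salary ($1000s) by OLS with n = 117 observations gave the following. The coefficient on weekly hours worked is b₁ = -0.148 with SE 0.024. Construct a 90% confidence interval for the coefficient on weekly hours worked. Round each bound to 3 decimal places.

(-0.188, -0.108)

df = n − k − 1 = 117 − 3 − 1 = 113.
t* = t_{0.05, 113} = 1.65845.
Margin = t* × SE = 1.65845 × 0.024 = 0.03980.
CI: -0.148 ± 0.03980 → (-0.188, -0.108).
With 90% confidence, each one-unit increase in weekly hours worked is associated with a change of between -0.188 and -0.108 points (1–10) in job satisfaction score, holding the other predictors fixed.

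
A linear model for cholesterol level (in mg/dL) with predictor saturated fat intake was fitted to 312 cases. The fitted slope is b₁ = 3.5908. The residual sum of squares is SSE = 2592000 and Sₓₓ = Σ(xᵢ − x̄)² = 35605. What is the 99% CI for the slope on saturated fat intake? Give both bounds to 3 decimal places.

(2.335, 4.847)

MSE = SSE/(n − 2) = 2592000/310 = 8361.29.
SE(b₁) = √(MSE/Sₓₓ) = √(8361.29/35605) = 0.484597.
df = n − 2 = 310.
t* = t_{0.005, 310} = 2.591781.
Margin = t* × SE = 2.591781 × 0.484597 = 1.25597.
CI: 3.5908 ± 1.25597 → (2.335, 4.847).
With 99% confidence, each one-unit increase in saturated fat intake is associated with a change of between 2.335 and 4.847 mg/dL in cholesterol level.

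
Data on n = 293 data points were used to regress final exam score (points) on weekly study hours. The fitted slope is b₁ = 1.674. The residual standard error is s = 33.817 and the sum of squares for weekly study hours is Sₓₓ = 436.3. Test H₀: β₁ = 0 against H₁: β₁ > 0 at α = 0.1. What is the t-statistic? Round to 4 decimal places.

t = 1.0340

SE(b₁) = s/√Sₓₓ = 33.817/√436.3 = 1.61898.
t = 1.674 / 1.61898 = 1.0340.
df = n − 2 = 291.
One-sided p ≈ 0.1510, which is ≥ 0.1, so fail to reject H₀.
The data do not give significant evidence that the true slope on weekly study hours is positive.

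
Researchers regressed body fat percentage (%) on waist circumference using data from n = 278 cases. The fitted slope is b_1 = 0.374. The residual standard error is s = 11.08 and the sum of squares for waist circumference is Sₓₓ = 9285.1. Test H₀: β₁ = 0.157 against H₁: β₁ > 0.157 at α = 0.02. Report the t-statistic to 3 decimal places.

t = 1.887

SE(b_1) = s/√Sₓₓ = 11.08/√9285.1 = 0.114986.
t = (0.374 − 0.157) / 0.114986 = 1.887.
df = n − 2 = 276.
One-sided p ≈ 0.0301, which is ≥ 0.02, so fail to reject H₀.
The data do not give significant evidence that the true slope on waist circumference exceeds 0.157 % per unit.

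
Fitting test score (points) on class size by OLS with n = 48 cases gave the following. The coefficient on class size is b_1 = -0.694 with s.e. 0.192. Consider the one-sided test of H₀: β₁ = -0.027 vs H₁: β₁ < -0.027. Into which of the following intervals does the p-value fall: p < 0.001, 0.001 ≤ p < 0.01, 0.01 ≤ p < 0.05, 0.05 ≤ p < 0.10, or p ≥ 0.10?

t = (-0.694 − (-0.027)) / 0.192 = -3.474.
df = n − 2 = 48 − 2 = 46.
One-sided p = P(T_{46} < t) ≈ 0.0006.
So p < 0.001.

p < 0.001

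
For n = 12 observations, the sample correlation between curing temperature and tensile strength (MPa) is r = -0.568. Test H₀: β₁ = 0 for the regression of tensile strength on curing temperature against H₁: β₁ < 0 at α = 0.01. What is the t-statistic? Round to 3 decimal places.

t = -2.182

t = r·√(n − 2)/√(1 − r²) = -0.568·√10/√0.677376 = -2.182.
df = n − 2 = 10.
One-sided p ≈ 0.0270, which is ≥ 0.01, so fail to reject H₀.
The data do not give significant evidence of a linear association between curing temperature and tensile strength.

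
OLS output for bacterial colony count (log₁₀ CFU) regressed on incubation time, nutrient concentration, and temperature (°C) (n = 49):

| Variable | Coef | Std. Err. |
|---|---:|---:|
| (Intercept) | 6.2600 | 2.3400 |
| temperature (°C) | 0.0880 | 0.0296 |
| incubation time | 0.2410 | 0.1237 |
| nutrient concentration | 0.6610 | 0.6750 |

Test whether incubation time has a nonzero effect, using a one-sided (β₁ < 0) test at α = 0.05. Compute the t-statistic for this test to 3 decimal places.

t = 1.948

Read off: b = 0.2410, SE = 0.1237 for incubation time.
H₀: β₁ = 0 vs H₁: β₁ < 0.
t = 0.2410 / 0.1237 = 1.948.
df = n − k − 1 = 49 − 3 − 1 = 45.
One-sided p ≈ 0.9712, which is ≥ 0.05, so fail to reject H₀.
The data do not give significant evidence that the true slope on incubation time is negative, holding the other predictors fixed.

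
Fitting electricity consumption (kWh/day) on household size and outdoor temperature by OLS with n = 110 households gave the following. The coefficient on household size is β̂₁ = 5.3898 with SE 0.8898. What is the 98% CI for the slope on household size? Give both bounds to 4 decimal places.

df = n − k − 1 = 110 − 2 − 1 = 107.
t* = t_{0.01, 107} = 2.361704.
Margin = t* × SE = 2.361704 × 0.8898 = 2.101444.
CI: 5.3898 ± 2.101444 → (3.2884, 7.4912).
With 98% confidence, each one-unit increase in household size is associated with a change of between 3.2884 and 7.4912 kWh/day in electricity consumption, holding the other predictors fixed.

(3.2884, 7.4912)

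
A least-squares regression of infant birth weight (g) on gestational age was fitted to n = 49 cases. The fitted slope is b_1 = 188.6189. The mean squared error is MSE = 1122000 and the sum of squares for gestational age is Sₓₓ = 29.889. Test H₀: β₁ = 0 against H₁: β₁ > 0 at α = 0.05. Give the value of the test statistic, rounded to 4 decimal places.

t = 0.9735

SE(b_1) = √(MSE/Sₓₓ) = √(1.122e+06/29.889) = 193.75.
t = 188.6189 / 193.75 = 0.9735.
df = n − 2 = 47.
One-sided p ≈ 0.1676, which is ≥ 0.05, so fail to reject H₀.
The data do not give significant evidence that the true slope on gestational age is positive.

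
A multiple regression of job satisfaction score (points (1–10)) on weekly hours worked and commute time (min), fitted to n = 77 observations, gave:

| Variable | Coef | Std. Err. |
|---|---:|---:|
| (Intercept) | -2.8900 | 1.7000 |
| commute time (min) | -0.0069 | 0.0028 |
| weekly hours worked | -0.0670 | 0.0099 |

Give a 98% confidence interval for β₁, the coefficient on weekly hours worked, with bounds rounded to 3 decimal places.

Read off: b = -0.0670, SE = 0.0099 for weekly hours worked.
df = n − k − 1 = 77 − 2 − 1 = 74.
t* = t_{0.01, 74} = 2.377802.
Margin = t* × SE = 2.377802 × 0.0099 = 0.02354.
CI: -0.0670 ± 0.02354 → (-0.091, -0.043).

(-0.091, -0.043)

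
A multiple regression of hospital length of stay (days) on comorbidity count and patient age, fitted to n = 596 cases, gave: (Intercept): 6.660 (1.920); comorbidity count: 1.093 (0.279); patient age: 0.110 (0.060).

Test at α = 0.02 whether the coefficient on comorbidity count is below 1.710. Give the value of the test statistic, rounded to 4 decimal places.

Read off: b = 1.093, SE = 0.279 for comorbidity count.
H₀: β₁ = 1.710 vs H₁: β₁ < 1.710.
t = (1.093 − 1.710) / 0.279 = -2.2115.
df = n − k − 1 = 596 − 2 − 1 = 593.
One-sided p ≈ 0.0137, which is < 0.02, so reject H₀.
There is evidence that the true slope on comorbidity count is below 1.710 days per unit, holding the other predictors fixed.

t = -2.2115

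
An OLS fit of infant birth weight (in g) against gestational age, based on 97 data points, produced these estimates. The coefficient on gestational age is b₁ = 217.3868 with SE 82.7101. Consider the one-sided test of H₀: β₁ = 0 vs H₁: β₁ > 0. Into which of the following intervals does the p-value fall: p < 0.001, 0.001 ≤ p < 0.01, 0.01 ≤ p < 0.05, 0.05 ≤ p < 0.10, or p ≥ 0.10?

0.001 ≤ p < 0.01

t = 217.3868 / 82.7101 = 2.628.
df = n − 2 = 97 − 2 = 95.
One-sided p = P(T_{95} > t) ≈ 0.0050.
So 0.001 ≤ p < 0.01.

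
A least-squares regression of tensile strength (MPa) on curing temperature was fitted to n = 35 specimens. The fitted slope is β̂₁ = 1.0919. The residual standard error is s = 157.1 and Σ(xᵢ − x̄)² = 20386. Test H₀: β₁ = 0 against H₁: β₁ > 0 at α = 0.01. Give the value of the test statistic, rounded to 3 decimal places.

t = 0.992

SE(β̂₁) = s/√Sₓₓ = 157.1/√20386 = 1.1003.
t = 1.0919 / 1.1003 = 0.992.
df = n − 2 = 33.
One-sided p ≈ 0.1641, which is ≥ 0.01, so fail to reject H₀.
The data do not give significant evidence that the true slope on curing temperature is positive.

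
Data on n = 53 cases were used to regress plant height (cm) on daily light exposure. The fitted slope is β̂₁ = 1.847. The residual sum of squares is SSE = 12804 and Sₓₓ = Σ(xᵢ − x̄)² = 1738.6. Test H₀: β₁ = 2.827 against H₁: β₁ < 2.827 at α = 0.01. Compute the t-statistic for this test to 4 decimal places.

MSE = SSE/(n − 2) = 12804/51 = 251.059.
SE(β̂₁) = √(MSE/Sₓₓ) = √(251.059/1738.6) = 0.380004.
t = (1.847 − 2.827) / 0.380004 = -2.5789.
df = n − 2 = 51.
One-sided p ≈ 0.0064, which is < 0.01, so reject H₀.
There is evidence that the true slope on daily light exposure is below 2.827 cm per unit.

t = -2.5789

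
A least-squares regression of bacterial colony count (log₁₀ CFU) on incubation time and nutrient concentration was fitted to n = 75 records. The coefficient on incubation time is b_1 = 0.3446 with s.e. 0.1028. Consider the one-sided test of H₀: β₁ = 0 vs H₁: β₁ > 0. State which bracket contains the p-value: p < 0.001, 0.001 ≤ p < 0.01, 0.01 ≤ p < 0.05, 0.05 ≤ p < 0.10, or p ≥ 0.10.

p < 0.001

t = 0.3446 / 0.1028 = 3.352.
df = n − k − 1 = 75 − 2 − 1 = 72.
One-sided p = P(T_{72} > t) ≈ 0.0006.
So p < 0.001.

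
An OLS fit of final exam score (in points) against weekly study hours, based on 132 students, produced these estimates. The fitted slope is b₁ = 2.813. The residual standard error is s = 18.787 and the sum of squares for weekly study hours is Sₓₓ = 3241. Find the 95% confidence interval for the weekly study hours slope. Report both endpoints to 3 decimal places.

SE(b₁) = s/√Sₓₓ = 18.787/√3241 = 0.330003.
df = n − 2 = 130.
t* = t_{0.025, 130} = 1.97838.
Margin = t* × SE = 1.97838 × 0.330003 = 0.65287.
CI: 2.813 ± 0.65287 → (2.160, 3.466).
With 95% confidence, each one-unit increase in weekly study hours is associated with a change of between 2.160 and 3.466 points in final exam score.

(2.160, 3.466)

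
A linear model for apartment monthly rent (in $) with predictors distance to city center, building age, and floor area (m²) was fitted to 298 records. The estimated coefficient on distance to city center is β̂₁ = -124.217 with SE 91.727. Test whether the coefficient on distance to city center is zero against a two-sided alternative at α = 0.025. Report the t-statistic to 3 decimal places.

H₀: β₁ = 0 vs H₁: β₁ ≠ 0.
t = (β̂₁ − β₁⁰)/SE = -124.217 / 91.727 = -1.354.
df = n − k − 1 = 298 − 3 − 1 = 294.
Two-sided p ≈ 0.1767, which is ≥ 0.025, so fail to reject H₀.
The data do not give significant evidence of an association between distance to city center and apartment monthly rent, after adjusting for the other predictors.

t = -1.354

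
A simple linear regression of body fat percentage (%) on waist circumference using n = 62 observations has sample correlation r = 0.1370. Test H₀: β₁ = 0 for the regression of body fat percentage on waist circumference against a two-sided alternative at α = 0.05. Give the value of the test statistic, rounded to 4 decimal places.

t = r·√(n − 2)/√(1 − r²) = 0.1370·√60/√0.981231 = 1.0713.
df = n − 2 = 60.
Two-sided p ≈ 0.2883, which is ≥ 0.05, so fail to reject H₀.
The data do not give significant evidence of a linear association between waist circumference and body fat percentage.

t = 1.0713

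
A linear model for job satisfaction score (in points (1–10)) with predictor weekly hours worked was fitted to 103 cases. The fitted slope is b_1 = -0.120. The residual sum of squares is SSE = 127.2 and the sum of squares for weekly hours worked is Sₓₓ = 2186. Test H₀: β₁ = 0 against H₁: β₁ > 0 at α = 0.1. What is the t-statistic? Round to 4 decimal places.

MSE = SSE/(n − 2) = 127.2/101 = 1.25941.
SE(b_1) = √(MSE/Sₓₓ) = √(1.25941/2186) = 0.0240026.
t = -0.120 / 0.0240026 = -4.9995.
df = n − 2 = 101.
One-sided p ≈ 1.0000, which is ≥ 0.1, so fail to reject H₀.
The data do not give significant evidence that the true slope on weekly hours worked is positive.

t = -4.9995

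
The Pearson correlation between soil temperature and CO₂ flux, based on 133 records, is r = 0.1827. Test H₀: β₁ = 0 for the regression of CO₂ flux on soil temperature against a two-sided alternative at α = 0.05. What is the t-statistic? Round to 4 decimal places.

t = 2.1269

t = r·√(n − 2)/√(1 − r²) = 0.1827·√131/√0.966621 = 2.1269.
df = n − 2 = 131.
Two-sided p ≈ 0.0353, which is < 0.05, so reject H₀.
There is evidence of a linear association between soil temperature and CO₂ flux.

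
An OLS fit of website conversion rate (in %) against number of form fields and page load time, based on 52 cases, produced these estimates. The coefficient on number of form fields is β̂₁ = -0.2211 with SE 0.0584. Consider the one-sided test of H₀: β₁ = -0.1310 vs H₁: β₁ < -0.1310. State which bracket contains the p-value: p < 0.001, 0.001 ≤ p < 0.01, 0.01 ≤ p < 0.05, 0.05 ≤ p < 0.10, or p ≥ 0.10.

0.05 ≤ p < 0.10

t = (-0.2211 − (-0.1310)) / 0.0584 = -1.543.
df = n − k − 1 = 52 − 2 − 1 = 49.
One-sided p = P(T_{49} < t) ≈ 0.0647.
So 0.05 ≤ p < 0.10.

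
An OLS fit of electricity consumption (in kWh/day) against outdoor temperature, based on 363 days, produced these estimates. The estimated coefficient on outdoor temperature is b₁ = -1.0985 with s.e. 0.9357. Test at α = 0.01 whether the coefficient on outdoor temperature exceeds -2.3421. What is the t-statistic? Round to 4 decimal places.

t = 1.3291

H₀: β₁ = -2.3421 vs H₁: β₁ > -2.3421.
t = (b₁ − β₁⁰)/SE = (-1.0985 − (-2.3421)) / 0.9357 = 1.3291.
df = n − 2 = 363 − 2 = 361.
One-sided p ≈ 0.0923, which is ≥ 0.01, so fail to reject H₀.
The data do not give significant evidence that the true slope on outdoor temperature exceeds -2.3421 kWh/day per unit.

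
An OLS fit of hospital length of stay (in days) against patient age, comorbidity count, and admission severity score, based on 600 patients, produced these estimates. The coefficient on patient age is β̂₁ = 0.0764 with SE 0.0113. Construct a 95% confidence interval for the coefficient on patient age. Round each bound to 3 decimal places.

(0.054, 0.099)

df = n − k − 1 = 600 − 3 − 1 = 596.
t* = t_{0.025, 596} = 1.963952.
Margin = t* × SE = 1.963952 × 0.0113 = 0.02219.
CI: 0.0764 ± 0.02219 → (0.054, 0.099).
With 95% confidence, each one-unit increase in patient age is associated with a change of between 0.054 and 0.099 days in hospital length of stay, holding the other predictors fixed.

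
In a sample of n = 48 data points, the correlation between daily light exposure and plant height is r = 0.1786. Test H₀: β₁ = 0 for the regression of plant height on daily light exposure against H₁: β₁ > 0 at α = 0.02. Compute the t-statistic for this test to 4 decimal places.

t = 1.2311

t = r·√(n − 2)/√(1 − r²) = 0.1786·√46/√0.968102 = 1.2311.
df = n − 2 = 46.
One-sided p ≈ 0.1123, which is ≥ 0.02, so fail to reject H₀.
The data do not give significant evidence of a linear association between daily light exposure and plant height.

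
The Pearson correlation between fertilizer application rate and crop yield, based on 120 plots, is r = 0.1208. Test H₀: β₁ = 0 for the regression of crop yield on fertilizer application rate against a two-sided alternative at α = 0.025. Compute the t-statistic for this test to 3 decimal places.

t = r·√(n − 2)/√(1 − r²) = 0.1208·√118/√0.985407 = 1.322.
df = n − 2 = 118.
Two-sided p ≈ 0.1888, which is ≥ 0.025, so fail to reject H₀.
The data do not give significant evidence of a linear association between fertilizer application rate and crop yield.

t = 1.322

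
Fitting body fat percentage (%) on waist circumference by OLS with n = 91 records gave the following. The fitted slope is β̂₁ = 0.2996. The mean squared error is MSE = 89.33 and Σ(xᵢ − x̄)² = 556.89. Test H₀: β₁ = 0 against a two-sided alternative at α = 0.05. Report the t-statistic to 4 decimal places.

t = 0.7480

SE(β̂₁) = √(MSE/Sₓₓ) = √(89.33/556.89) = 0.400511.
t = 0.2996 / 0.400511 = 0.7480.
df = n − 2 = 89.
Two-sided p ≈ 0.4564, which is ≥ 0.05, so fail to reject H₀.
The data do not give significant evidence of an association between waist circumference and body fat percentage.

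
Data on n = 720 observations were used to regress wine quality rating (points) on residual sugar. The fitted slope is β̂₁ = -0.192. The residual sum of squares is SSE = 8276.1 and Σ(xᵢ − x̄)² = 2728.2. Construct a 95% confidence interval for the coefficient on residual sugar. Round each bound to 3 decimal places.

(-0.320, -0.064)

MSE = SSE/(n − 2) = 8276.1/718 = 11.5266.
SE(β̂₁) = √(MSE/Sₓₓ) = √(11.5266/2728.2) = 0.0649999.
df = n − 2 = 718.
t* = t_{0.025, 718} = 1.963273.
Margin = t* × SE = 1.963273 × 0.0649999 = 0.12761.
CI: -0.192 ± 0.12761 → (-0.320, -0.064).
With 95% confidence, each one-unit increase in residual sugar is associated with a change of between -0.320 and -0.064 points in wine quality rating.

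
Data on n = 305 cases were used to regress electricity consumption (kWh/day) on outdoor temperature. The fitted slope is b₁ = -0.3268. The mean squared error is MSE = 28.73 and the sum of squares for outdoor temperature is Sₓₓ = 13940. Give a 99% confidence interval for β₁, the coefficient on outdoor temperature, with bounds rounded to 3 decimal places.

SE(b₁) = √(MSE/Sₓₓ) = √(28.73/13940) = 0.045398.
df = n − 2 = 303.
t* = t_{0.005, 303} = 2.592152.
Margin = t* × SE = 2.592152 × 0.045398 = 0.11768.
CI: -0.3268 ± 0.11768 → (-0.444, -0.209).
With 99% confidence, each one-unit increase in outdoor temperature is associated with a change of between -0.444 and -0.209 kWh/day in electricity consumption.

(-0.444, -0.209)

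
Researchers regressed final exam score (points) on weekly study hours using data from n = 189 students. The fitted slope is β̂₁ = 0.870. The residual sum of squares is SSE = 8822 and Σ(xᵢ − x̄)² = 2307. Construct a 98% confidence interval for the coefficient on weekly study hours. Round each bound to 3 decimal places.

MSE = SSE/(n − 2) = 8822/187 = 47.1765.
SE(β̂₁) = √(MSE/Sₓₓ) = √(47.1765/2307) = 0.143001.
df = n − 2 = 187.
t* = t_{0.01, 187} = 2.346454.
Margin = t* × SE = 2.346454 × 0.143001 = 0.33555.
CI: 0.870 ± 0.33555 → (0.534, 1.206).
With 98% confidence, each one-unit increase in weekly study hours is associated with a change of between 0.534 and 1.206 points in final exam score.

(0.534, 1.206)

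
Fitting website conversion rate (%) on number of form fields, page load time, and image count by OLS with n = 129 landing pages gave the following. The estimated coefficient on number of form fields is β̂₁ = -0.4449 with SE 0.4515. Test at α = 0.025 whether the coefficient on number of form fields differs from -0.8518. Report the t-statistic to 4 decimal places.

t = 0.9012

H₀: β₁ = -0.8518 vs H₁: β₁ ≠ -0.8518.
t = (β̂₁ − β₁⁰)/SE = (-0.4449 − (-0.8518)) / 0.4515 = 0.9012.
df = n − k − 1 = 129 − 3 − 1 = 125.
Two-sided p ≈ 0.3692, which is ≥ 0.025, so fail to reject H₀.
The data are consistent with a true slope of -0.8518 % per unit of number of form fields, holding the other predictors fixed.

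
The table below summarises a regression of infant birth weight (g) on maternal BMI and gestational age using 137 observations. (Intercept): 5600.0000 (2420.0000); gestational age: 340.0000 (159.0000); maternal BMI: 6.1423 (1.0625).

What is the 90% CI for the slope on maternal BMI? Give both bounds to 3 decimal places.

Read off: b = 6.1423, SE = 1.0625 for maternal BMI.
df = n − k − 1 = 137 − 2 − 1 = 134.
t* = t_{0.05, 134} = 1.656305.
Margin = t* × SE = 1.656305 × 1.0625 = 1.75982.
CI: 6.1423 ± 1.75982 → (4.382, 7.902).

(4.382, 7.902)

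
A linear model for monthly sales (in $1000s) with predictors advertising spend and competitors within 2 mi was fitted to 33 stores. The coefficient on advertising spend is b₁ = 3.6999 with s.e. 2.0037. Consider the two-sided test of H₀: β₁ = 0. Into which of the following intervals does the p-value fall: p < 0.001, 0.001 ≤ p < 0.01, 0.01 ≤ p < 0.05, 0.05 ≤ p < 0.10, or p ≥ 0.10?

0.05 ≤ p < 0.10

t = 3.6999 / 2.0037 = 1.847.
df = n − k − 1 = 33 − 2 − 1 = 30.
Two-sided p = 2·P(T_{30} > |t|) ≈ 0.0747.
So 0.05 ≤ p < 0.10.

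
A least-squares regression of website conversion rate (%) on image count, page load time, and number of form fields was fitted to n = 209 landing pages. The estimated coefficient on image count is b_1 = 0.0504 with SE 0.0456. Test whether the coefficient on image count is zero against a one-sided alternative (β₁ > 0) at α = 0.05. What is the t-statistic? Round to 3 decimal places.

H₀: β₁ = 0 vs H₁: β₁ > 0.
t = (b_1 − β₁⁰)/SE = 0.0504 / 0.0456 = 1.105.
df = n − k − 1 = 209 − 3 − 1 = 205.
One-sided p ≈ 0.1352, which is ≥ 0.05, so fail to reject H₀.
The data do not give significant evidence that the true slope on image count is positive, holding the other predictors fixed.

t = 1.105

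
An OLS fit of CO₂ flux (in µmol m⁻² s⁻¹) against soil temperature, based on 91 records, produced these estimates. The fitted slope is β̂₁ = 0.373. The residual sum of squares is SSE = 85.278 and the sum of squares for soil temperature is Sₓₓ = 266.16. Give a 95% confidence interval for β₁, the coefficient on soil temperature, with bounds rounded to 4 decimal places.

MSE = SSE/(n − 2) = 85.278/89 = 0.95818.
SE(β̂₁) = √(MSE/Sₓₓ) = √(0.95818/266.16) = 0.0600001.
df = n − 2 = 89.
t* = t_{0.025, 89} = 1.986979.
Margin = t* × SE = 1.986979 × 0.0600001 = 0.119219.
CI: 0.373 ± 0.119219 → (0.2538, 0.4922).
With 95% confidence, each one-unit increase in soil temperature is associated with a change of between 0.2538 and 0.4922 µmol m⁻² s⁻¹ in CO₂ flux.

(0.2538, 0.4922)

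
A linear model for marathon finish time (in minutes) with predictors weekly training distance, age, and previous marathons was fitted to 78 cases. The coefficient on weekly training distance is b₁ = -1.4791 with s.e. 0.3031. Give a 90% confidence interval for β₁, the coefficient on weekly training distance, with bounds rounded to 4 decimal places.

df = n − k − 1 = 78 − 3 − 1 = 74.
t* = t_{0.05, 74} = 1.665707.
Margin = t* × SE = 1.665707 × 0.3031 = 0.504876.
CI: -1.4791 ± 0.504876 → (-1.9840, -0.9742).
With 90% confidence, each one-unit increase in weekly training distance is associated with a change of between -1.9840 and -0.9742 minutes in marathon finish time, holding the other predictors fixed.

(-1.9840, -0.9742)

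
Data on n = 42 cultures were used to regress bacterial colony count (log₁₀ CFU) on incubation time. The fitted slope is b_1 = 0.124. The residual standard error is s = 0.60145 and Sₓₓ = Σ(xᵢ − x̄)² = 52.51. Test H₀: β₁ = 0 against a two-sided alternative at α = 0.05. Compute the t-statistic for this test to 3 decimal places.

SE(b_1) = s/√Sₓₓ = 0.60145/√52.51 = 0.0830001.
t = 0.124 / 0.0830001 = 1.494.
df = n − 2 = 40.
Two-sided p ≈ 0.1430, which is ≥ 0.05, so fail to reject H₀.
The data do not give significant evidence of an association between incubation time and bacterial colony count.

t = 1.494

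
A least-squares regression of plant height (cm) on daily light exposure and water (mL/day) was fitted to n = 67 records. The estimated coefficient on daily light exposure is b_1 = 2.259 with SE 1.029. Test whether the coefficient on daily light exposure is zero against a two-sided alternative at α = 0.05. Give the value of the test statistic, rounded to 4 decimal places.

H₀: β₁ = 0 vs H₁: β₁ ≠ 0.
t = (b_1 − β₁⁰)/SE = 2.259 / 1.029 = 2.1953.
df = n − k − 1 = 67 − 2 − 1 = 64.
Two-sided p ≈ 0.0318, which is < 0.05, so reject H₀.
There is evidence that daily light exposure is associated with plant height, holding the other predictors fixed.

t = 2.1953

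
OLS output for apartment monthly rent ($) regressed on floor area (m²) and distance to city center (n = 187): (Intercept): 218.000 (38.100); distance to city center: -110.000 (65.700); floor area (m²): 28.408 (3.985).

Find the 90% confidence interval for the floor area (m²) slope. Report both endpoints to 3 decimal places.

(21.820, 34.996)

Read off: b = 28.408, SE = 3.985 for floor area (m²).
df = n − k − 1 = 187 − 2 − 1 = 184.
t* = t_{0.05, 184} = 1.653177.
Margin = t* × SE = 1.653177 × 3.985 = 6.58791.
CI: 28.408 ± 6.58791 → (21.820, 34.996).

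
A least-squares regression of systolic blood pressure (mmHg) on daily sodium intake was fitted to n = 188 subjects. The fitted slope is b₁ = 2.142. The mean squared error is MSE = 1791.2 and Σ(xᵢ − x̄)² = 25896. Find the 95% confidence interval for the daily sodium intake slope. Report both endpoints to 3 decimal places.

(1.623, 2.661)

SE(b₁) = √(MSE/Sₓₓ) = √(1791.2/25896) = 0.263.
df = n − 2 = 186.
t* = t_{0.025, 186} = 1.9728.
Margin = t* × SE = 1.9728 × 0.263 = 0.51885.
CI: 2.142 ± 0.51885 → (1.623, 2.661).
With 95% confidence, each one-unit increase in daily sodium intake is associated with a change of between 1.623 and 2.661 mmHg in systolic blood pressure.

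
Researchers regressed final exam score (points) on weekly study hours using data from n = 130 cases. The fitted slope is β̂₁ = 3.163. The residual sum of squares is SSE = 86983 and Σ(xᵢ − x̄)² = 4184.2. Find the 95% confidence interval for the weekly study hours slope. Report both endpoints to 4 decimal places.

MSE = SSE/(n − 2) = 86983/128 = 679.555.
SE(β̂₁) = √(MSE/Sₓₓ) = √(679.555/4184.2) = 0.403001.
df = n − 2 = 128.
t* = t_{0.025, 128} = 1.978671.
Margin = t* × SE = 1.978671 × 0.403001 = 0.797406.
CI: 3.163 ± 0.797406 → (2.3656, 3.9604).
With 95% confidence, each one-unit increase in weekly study hours is associated with a change of between 2.3656 and 3.9604 points in final exam score.

(2.3656, 3.9604)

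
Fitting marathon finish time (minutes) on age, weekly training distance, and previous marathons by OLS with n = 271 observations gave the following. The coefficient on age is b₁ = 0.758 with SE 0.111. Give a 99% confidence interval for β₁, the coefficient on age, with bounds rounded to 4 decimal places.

(0.4700, 1.0460)

df = n − k − 1 = 271 − 3 − 1 = 267.
t* = t_{0.005, 267} = 2.594368.
Margin = t* × SE = 2.594368 × 0.111 = 0.287975.
CI: 0.758 ± 0.287975 → (0.4700, 1.0460).
With 99% confidence, each one-unit increase in age is associated with a change of between 0.4700 and 1.0460 minutes in marathon finish time, holding the other predictors fixed.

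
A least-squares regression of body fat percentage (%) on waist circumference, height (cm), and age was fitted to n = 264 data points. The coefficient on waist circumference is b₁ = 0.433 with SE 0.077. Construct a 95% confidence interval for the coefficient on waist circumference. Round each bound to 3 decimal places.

(0.281, 0.585)

df = n − k − 1 = 264 − 3 − 1 = 260.
t* = t_{0.025, 260} = 1.96913.
Margin = t* × SE = 1.96913 × 0.077 = 0.15162.
CI: 0.433 ± 0.15162 → (0.281, 0.585).
With 95% confidence, each one-unit increase in waist circumference is associated with a change of between 0.281 and 0.585 % in body fat percentage, holding the other predictors fixed.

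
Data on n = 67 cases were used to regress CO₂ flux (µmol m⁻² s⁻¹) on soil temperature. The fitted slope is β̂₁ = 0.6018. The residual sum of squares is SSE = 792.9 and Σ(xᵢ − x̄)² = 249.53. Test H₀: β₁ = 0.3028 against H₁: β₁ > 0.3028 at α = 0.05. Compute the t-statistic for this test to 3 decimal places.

t = 1.352

MSE = SSE/(n − 2) = 792.9/65 = 12.1985.
SE(β̂₁) = √(MSE/Sₓₓ) = √(12.1985/249.53) = 0.221101.
t = (0.6018 − 0.3028) / 0.221101 = 1.352.
df = n − 2 = 65.
One-sided p ≈ 0.0905, which is ≥ 0.05, so fail to reject H₀.
The data do not give significant evidence that the true slope on soil temperature exceeds 0.3028 µmol m⁻² s⁻¹ per unit.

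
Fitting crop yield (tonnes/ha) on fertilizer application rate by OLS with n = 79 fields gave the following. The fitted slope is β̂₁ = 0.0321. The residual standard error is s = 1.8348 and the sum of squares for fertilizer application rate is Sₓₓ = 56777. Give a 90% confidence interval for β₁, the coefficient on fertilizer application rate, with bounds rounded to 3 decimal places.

SE(β̂₁) = s/√Sₓₓ = 1.8348/√56777 = 0.00770021.
df = n − 2 = 77.
t* = t_{0.05, 77} = 1.664885.
Margin = t* × SE = 1.664885 × 0.00770021 = 0.01282.
CI: 0.0321 ± 0.01282 → (0.019, 0.045).
With 90% confidence, each one-unit increase in fertilizer application rate is associated with a change of between 0.019 and 0.045 tonnes/ha in crop yield.

(0.019, 0.045)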